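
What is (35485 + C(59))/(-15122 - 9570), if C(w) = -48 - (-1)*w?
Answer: -8874/6173 ≈ -1.4375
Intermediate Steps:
C(w) = -48 + w
(35485 + C(59))/(-15122 - 9570) = (35485 + (-48 + 59))/(-15122 - 9570) = (35485 + 11)/(-24692) = 35496*(-1/24692) = -8874/6173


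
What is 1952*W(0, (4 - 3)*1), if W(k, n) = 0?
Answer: 0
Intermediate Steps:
1952*W(0, (4 - 3)*1) = 1952*0 = 0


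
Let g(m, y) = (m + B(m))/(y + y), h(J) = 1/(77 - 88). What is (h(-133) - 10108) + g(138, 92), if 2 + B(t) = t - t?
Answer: -2557160/253 ≈ -10107.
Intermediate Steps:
h(J) = -1/11 (h(J) = 1/(-11) = -1/11)
B(t) = -2 (B(t) = -2 + (t - t) = -2 + 0 = -2)
g(m, y) = (-2 + m)/(2*y) (g(m, y) = (m - 2)/(y + y) = (-2 + m)/((2*y)) = (-2 + m)*(1/(2*y)) = (-2 + m)/(2*y))
(h(-133) - 10108) + g(138, 92) = (-1/11 - 10108) + (½)*(-2 + 138)/92 = -111189/11 + (½)*(1/92)*136 = -111189/11 + 17/23 = -2557160/253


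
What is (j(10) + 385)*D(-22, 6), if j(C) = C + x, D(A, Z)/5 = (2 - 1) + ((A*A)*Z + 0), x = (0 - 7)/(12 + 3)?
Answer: 17191790/3 ≈ 5.7306e+6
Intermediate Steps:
x = -7/15 ≈ -0.46667
D(A, Z) = 5 + 5*Z*A² (D(A, Z) = 5*((2 - 1) + ((A*A)*Z + 0)) = 5*(1 + (A²*Z + 0)) = 5*(1 + (Z*A² + 0)) = 5*(1 + Z*A²) = 5 + 5*Z*A²)
j(C) = -7/15 + C (j(C) = C - 7/15 = -7/15 + C)
(j(10) + 385)*D(-22, 6) = ((-7/15 + 10) + 385)*(5 + 5*6*(-22)²) = (143/15 + 385)*(5 + 5*6*484) = 5918*(5 + 14520)/15 = (5918/15)*14525 = 17191790/3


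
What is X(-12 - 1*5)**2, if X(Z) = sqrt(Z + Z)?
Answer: -34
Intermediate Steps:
X(Z) = sqrt(2)*sqrt(Z) (X(Z) = sqrt(2*Z) = sqrt(2)*sqrt(Z))
X(-12 - 1*5)**2 = (sqrt(2)*sqrt(-12 - 1*5))**2 = (sqrt(2)*sqrt(-12 - 5))**2 = (sqrt(2)*sqrt(-17))**2 = (sqrt(2)*(I*sqrt(17)))**2 = (I*sqrt(34))**2 = -34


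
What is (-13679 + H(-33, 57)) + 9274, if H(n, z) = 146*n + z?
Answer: -9166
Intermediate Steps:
H(n, z) = z + 146*n
(-13679 + H(-33, 57)) + 9274 = (-13679 + (57 + 146*(-33))) + 9274 = (-13679 + (57 - 4818)) + 9274 = (-13679 - 4761) + 9274 = -18440 + 9274 = -9166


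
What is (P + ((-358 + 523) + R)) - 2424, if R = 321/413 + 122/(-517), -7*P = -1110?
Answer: -448370038/213521 ≈ -2099.9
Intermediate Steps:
P = 1110/7 (P = -⅐*(-1110) = 1110/7 ≈ 158.57)
R = 115571/213521 (R = 321*(1/413) + 122*(-1/517) = 321/413 - 122/517 = 115571/213521 ≈ 0.54126)
(P + ((-358 + 523) + R)) - 2424 = (1110/7 + ((-358 + 523) + 115571/213521)) - 2424 = (1110/7 + (165 + 115571/213521)) - 2424 = (1110/7 + 35346536/213521) - 2424 = 69204866/213521 - 2424 = -448370038/213521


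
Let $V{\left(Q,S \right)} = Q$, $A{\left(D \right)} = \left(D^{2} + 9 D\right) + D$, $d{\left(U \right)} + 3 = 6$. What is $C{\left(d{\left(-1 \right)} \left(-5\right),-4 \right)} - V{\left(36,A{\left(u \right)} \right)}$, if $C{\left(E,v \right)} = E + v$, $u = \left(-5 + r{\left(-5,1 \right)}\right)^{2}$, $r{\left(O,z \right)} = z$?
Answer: $-55$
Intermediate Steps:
$d{\left(U \right)} = 3$ ($d{\left(U \right)} = -3 + 6 = 3$)
$u = 16$ ($u = \left(-5 + 1\right)^{2} = \left(-4\right)^{2} = 16$)
$A{\left(D \right)} = D^{2} + 10 D$
$C{\left(d{\left(-1 \right)} \left(-5\right),-4 \right)} - V{\left(36,A{\left(u \right)} \right)} = \left(3 \left(-5\right) - 4\right) - 36 = \left(-15 - 4\right) - 36 = -19 - 36 = -55$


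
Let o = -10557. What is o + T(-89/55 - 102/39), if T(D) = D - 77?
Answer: -7606337/715 ≈ -10638.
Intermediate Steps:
T(D) = -77 + D
o + T(-89/55 - 102/39) = -10557 + (-77 + (-89/55 - 102/39)) = -10557 + (-77 + (-89*1/55 - 102*1/39)) = -10557 + (-77 + (-89/55 - 34/13)) = -10557 + (-77 - 3027/715) = -10557 - 58082/715 = -7606337/715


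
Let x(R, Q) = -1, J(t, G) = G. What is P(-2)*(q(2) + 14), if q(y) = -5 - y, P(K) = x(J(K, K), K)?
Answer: -7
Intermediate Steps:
P(K) = -1
P(-2)*(q(2) + 14) = -((-5 - 1*2) + 14) = -((-5 - 2) + 14) = -(-7 + 14) = -1*7 = -7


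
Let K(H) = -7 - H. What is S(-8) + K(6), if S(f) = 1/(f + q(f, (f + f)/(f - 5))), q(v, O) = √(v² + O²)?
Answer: -247/32 + 13*√173/32 ≈ -2.3754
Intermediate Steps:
q(v, O) = √(O² + v²)
S(f) = 1/(f + √(f² + 4*f²/(-5 + f)²)) (S(f) = 1/(f + √(((f + f)/(f - 5))² + f²)) = 1/(f + √(((2*f)/(-5 + f))² + f²)) = 1/(f + √((2*f/(-5 + f))² + f²)) = 1/(f + √(4*f²/(-5 + f)² + f²)) = 1/(f + √(f² + 4*f²/(-5 + f)²)))
S(-8) + K(6) = 1/(-8 + √((-8)² + 4*(-8)²/(-5 - 8)²)) + (-7 - 1*6) = 1/(-8 + √(64 + 4*64/(-13)²)) + (-7 - 6) = 1/(-8 + √(64 + 4*64*(1/169))) - 13 = 1/(-8 + √(64 + 256/169)) - 13 = 1/(-8 + √(11072/169)) - 13 = 1/(-8 + 8*√173/13) - 13 = -13 + 1/(-8 + 8*√173/13)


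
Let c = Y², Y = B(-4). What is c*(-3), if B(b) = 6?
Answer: -108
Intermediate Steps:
Y = 6
c = 36 (c = 6² = 36)
c*(-3) = 36*(-3) = -108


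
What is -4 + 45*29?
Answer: 1301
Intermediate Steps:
-4 + 45*29 = -4 + 1305 = 1301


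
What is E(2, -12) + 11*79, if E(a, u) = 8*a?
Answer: 885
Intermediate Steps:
E(2, -12) + 11*79 = 8*2 + 11*79 = 16 + 869 = 885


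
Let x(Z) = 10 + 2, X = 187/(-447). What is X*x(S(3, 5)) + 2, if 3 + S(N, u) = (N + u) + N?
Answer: -450/149 ≈ -3.0201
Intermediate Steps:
X = -187/447 (X = 187*(-1/447) = -187/447 ≈ -0.41834)
S(N, u) = -3 + u + 2*N (S(N, u) = -3 + ((N + u) + N) = -3 + (u + 2*N) = -3 + u + 2*N)
x(Z) = 12
X*x(S(3, 5)) + 2 = -187/447*12 + 2 = -748/149 + 2 = -450/149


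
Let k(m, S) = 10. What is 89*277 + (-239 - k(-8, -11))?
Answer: 24404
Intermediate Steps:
89*277 + (-239 - k(-8, -11)) = 89*277 + (-239 - 1*10) = 24653 + (-239 - 10) = 24653 - 249 = 24404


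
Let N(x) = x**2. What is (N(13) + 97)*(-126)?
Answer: -33516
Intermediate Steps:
(N(13) + 97)*(-126) = (13**2 + 97)*(-126) = (169 + 97)*(-126) = 266*(-126) = -33516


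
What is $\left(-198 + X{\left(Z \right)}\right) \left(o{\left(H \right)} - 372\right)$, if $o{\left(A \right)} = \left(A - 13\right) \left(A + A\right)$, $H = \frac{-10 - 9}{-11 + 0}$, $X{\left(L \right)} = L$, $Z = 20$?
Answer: $\frac{8850872}{121} \approx 73148.0$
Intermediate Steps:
$H = \frac{19}{11}$ ($H = - \frac{19}{-11} = \left(-19\right) \left(- \frac{1}{11}\right) = \frac{19}{11} \approx 1.7273$)
$o{\left(A \right)} = 2 A \left(-13 + A\right)$ ($o{\left(A \right)} = \left(-13 + A\right) 2 A = 2 A \left(-13 + A\right)$)
$\left(-198 + X{\left(Z \right)}\right) \left(o{\left(H \right)} - 372\right) = \left(-198 + 20\right) \left(2 \cdot \frac{19}{11} \left(-13 + \frac{19}{11}\right) - 372\right) = - 178 \left(2 \cdot \frac{19}{11} \left(- \frac{124}{11}\right) - 372\right) = - 178 \left(- \frac{4712}{121} - 372\right) = \left(-178\right) \left(- \frac{49724}{121}\right) = \frac{8850872}{121}$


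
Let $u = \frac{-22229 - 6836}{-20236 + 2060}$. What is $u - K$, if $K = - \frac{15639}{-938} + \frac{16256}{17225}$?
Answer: $- \frac{2351914229339}{146835270400} \approx -16.017$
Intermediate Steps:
$u = \frac{29065}{18176}$ ($u = - \frac{29065}{-18176} = \left(-29065\right) \left(- \frac{1}{18176}\right) = \frac{29065}{18176} \approx 1.5991$)
$K = \frac{284629903}{16157050}$ ($K = \left(-15639\right) \left(- \frac{1}{938}\right) + 16256 \cdot \frac{1}{17225} = \frac{15639}{938} + \frac{16256}{17225} = \frac{284629903}{16157050} \approx 17.616$)
$u - K = \frac{29065}{18176} - \frac{284629903}{16157050} = - \frac{2351914229339}{146835270400}$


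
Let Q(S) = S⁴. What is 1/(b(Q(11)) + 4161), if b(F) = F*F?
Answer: 1/214363042 ≈ 4.6650e-9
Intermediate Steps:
b(F) = F²
1/(b(Q(11)) + 4161) = 1/((11⁴)² + 4161) = 1/(14641² + 4161) = 1/(214358881 + 4161) = 1/214363042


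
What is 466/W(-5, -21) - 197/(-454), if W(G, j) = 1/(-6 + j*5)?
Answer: -23483407/454 ≈ -51726.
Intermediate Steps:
W(G, j) = 1/(-6 + 5*j)
466/W(-5, -21) - 197/(-454) = 466/(1/(-6 + 5*(-21))) - 197/(-454) = 466/(1/(-6 - 105)) - 197*(-1/454) = 466/(1/(-111)) + 197/454 = 466/(-1/111) + 197/454 = 466*(-111) + 197/454 = -51726 + 197/454 = -23483407/454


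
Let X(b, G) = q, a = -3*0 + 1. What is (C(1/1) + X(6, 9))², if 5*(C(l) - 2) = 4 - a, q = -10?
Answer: 1369/25 ≈ 54.760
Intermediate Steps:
a = 1 (a = 0 + 1 = 1)
X(b, G) = -10
C(l) = 13/5 (C(l) = 2 + (4 - 1*1)/5 = 2 + (4 - 1)/5 = 2 + (⅕)*3 = 2 + ⅗ = 13/5)
(C(1/1) + X(6, 9))² = (13/5 - 10)² = (-37/5)² = 1369/25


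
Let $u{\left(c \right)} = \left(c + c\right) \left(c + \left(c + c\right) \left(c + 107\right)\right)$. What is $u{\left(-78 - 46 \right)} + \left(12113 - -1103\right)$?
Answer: $-1001600$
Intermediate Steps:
$u{\left(c \right)} = 2 c \left(c + 2 c \left(107 + c\right)\right)$
$u{\left(-78 - 46 \right)} + \left(12113 - -1103\right) = \left(-78 - 46\right)^{2} \left(430 + 4 \left(-78 - 46\right)\right) + \left(12113 - -1103\right) = \left(-124\right)^{2} \left(430 + 4 \left(-124\right)\right) + \left(12113 + 1103\right) = 15376 \left(430 - 496\right) + 13216 = 15376 \left(-66\right) + 13216 = -1014816 + 13216 = -1001600$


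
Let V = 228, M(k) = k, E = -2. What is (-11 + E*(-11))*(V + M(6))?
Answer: 2574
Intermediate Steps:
(-11 + E*(-11))*(V + M(6)) = (-11 - 2*(-11))*(228 + 6) = (-11 + 22)*234 = 11*234 = 2574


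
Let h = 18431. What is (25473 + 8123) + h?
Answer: 52027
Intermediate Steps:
(25473 + 8123) + h = (25473 + 8123) + 18431 = 33596 + 18431 = 52027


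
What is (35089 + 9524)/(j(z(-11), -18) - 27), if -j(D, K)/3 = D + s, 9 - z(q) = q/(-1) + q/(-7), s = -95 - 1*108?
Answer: 34699/461 ≈ 75.269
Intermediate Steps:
s = -203 (s = -95 - 108 = -203)
z(q) = 9 + 8*q/7 (z(q) = 9 - (q/(-1) + q/(-7)) = 9 - (q*(-1) + q*(-1/7)) = 9 - (-q - q/7) = 9 - (-8)*q/7 = 9 + 8*q/7)
j(D, K) = 609 - 3*D (j(D, K) = -3*(D - 203) = -3*(-203 + D) = 609 - 3*D)
(35089 + 9524)/(j(z(-11), -18) - 27) = (35089 + 9524)/((609 - 3*(9 + (8/7)*(-11))) - 27) = 44613/((609 - 3*(9 - 88/7)) - 27) = 44613/((609 - 3*(-25/7)) - 27) = 44613/((609 + 75/7) - 27) = 44613/(4338/7 - 27) = 44613/(4149/7) = 44613*(7/4149) = 34699/461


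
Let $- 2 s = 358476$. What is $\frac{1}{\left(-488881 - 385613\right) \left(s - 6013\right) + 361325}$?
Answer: $\frac{1}{162001249319} \approx 6.1728 \cdot 10^{-12}$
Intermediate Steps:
$s = -179238$ ($s = \left(- \frac{1}{2}\right) 358476 = -179238$)
$\frac{1}{\left(-488881 - 385613\right) \left(s - 6013\right) + 361325} = \frac{1}{\left(-488881 - 385613\right) \left(-179238 - 6013\right) + 361325} = \frac{1}{\left(-874494\right) \left(-185251\right) + 361325} = \frac{1}{162000887994 + 361325} = \frac{1}{162001249319}$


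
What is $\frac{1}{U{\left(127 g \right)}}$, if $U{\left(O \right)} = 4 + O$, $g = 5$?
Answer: $\frac{1}{639} \approx 0.0015649$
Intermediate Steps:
$\frac{1}{U{\left(127 g \right)}} = \frac{1}{4 + 127 \cdot 5} = \frac{1}{4 + 635} = \frac{1}{639}$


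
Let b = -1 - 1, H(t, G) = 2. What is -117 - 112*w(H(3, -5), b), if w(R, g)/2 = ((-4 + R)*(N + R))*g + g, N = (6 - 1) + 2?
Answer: -7733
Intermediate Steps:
N = 7 (N = 5 + 2 = 7)
b = -2
w(R, g) = 2*g + 2*g*(-4 + R)*(7 + R) (w(R, g) = 2*(((-4 + R)*(7 + R))*g + g) = 2*(g*(-4 + R)*(7 + R) + g) = 2*(g + g*(-4 + R)*(7 + R)) = 2*g + 2*g*(-4 + R)*(7 + R))
-117 - 112*w(H(3, -5), b) = -117 - 224*(-2)*(-27 + 2² + 3*2) = -117 - 224*(-2)*(-27 + 4 + 6) = -117 - 224*(-2)*(-17) = -117 - 112*68 = -117 - 7616 = -7733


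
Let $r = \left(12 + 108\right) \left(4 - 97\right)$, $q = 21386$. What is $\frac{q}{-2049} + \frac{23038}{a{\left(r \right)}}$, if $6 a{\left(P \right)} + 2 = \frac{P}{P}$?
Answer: $- \frac{283250558}{2049} \approx -1.3824 \cdot 10^{5}$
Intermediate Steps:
$r = -11160$ ($r = 120 \left(-93\right) = -11160$)
$a{\left(P \right)} = - \frac{1}{6}$ ($a{\left(P \right)} = - \frac{1}{3} + \frac{P \frac{1}{P}}{6} = - \frac{1}{3} + \frac{1}{6} \cdot 1 = - \frac{1}{3} + \frac{1}{6} = - \frac{1}{6}$)
$\frac{q}{-2049} + \frac{23038}{a{\left(r \right)}} = \frac{21386}{-2049} + \frac{23038}{- \frac{1}{6}} = 21386 \left(- \frac{1}{2049}\right) + 23038 \left(-6\right) = - \frac{21386}{2049} - 138228 = - \frac{283250558}{2049}$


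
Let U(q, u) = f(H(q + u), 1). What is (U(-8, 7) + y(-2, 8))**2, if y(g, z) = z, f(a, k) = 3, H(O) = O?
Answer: 121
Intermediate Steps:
U(q, u) = 3
(U(-8, 7) + y(-2, 8))**2 = (3 + 8)**2 = 11**2 = 121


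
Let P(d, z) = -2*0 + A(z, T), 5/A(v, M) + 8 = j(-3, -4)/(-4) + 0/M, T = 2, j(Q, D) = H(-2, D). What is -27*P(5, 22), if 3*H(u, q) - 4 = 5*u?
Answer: 18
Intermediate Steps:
H(u, q) = 4/3 + 5*u/3 (H(u, q) = 4/3 + (5*u)/3 = 4/3 + 5*u/3)
j(Q, D) = -2 (j(Q, D) = 4/3 + (5/3)*(-2) = 4/3 - 10/3 = -2)
A(v, M) = -⅔ (A(v, M) = 5/(-8 + (-2/(-4) + 0/M)) = 5/(-8 + (-2*(-¼) + 0)) = 5/(-8 + (½ + 0)) = 5/(-8 + ½) = 5/(-15/2) = 5*(-2/15) = -⅔)
P(d, z) = -⅔ (P(d, z) = -2*0 - ⅔ = 0 - ⅔ = -⅔)
-27*P(5, 22) = -27*(-⅔) = 18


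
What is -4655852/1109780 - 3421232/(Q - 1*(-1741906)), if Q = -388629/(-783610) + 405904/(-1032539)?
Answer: -104716781721253242536711/17001226025749742168665 ≈ -6.1594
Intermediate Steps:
Q = 3617572417/35178603730 (Q = -388629*(-1/783610) + 405904*(-1/1032539) = 388629/783610 - 17648/44893 = 3617572417/35178603730 ≈ 0.10283)
-4655852/1109780 - 3421232/(Q - 1*(-1741906)) = -4655852/1109780 - 3421232/(3617572417/35178603730 - 1*(-1741906)) = -4655852*1/1109780 - 3421232/(3617572417/35178603730 + 1741906) = -1163963/277445 - 3421232/61277824526481797/35178603730 = -1163963/277445 - 3421232*35178603730/61277824526481797 = -1163963/277445 - 120354164796395360/61277824526481797 = -104716781721253242536711/17001226025749742168665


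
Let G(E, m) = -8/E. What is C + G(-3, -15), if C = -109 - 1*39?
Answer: -436/3 ≈ -145.33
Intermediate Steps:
C = -148 (C = -109 - 39 = -148)
C + G(-3, -15) = -148 - 8/(-3) = -148 - 8*(-⅓) = -148 + 8/3 = -436/3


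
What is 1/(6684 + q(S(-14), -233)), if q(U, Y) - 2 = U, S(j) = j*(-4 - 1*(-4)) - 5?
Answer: 1/6681 ≈ 0.00014968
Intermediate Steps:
S(j) = -5 (S(j) = j*(-4 + 4) - 5 = j*0 - 5 = 0 - 5 = -5)
q(U, Y) = 2 + U
1/(6684 + q(S(-14), -233)) = 1/(6684 + (2 - 5)) = 1/(6684 - 3) = 1/6681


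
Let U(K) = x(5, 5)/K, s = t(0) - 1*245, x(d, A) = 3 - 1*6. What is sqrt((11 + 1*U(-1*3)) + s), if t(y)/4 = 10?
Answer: I*sqrt(193) ≈ 13.892*I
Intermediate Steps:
t(y) = 40 (t(y) = 4*10 = 40)
x(d, A) = -3 (x(d, A) = 3 - 6 = -3)
s = -205 (s = 40 - 1*245 = 40 - 245 = -205)
U(K) = -3/K
sqrt((11 + 1*U(-1*3)) + s) = sqrt((11 + 1*(-3/((-1*3)))) - 205) = sqrt((11 + 1*(-3/(-3))) - 205) = sqrt((11 + 1*(-3*(-1/3))) - 205) = sqrt((11 + 1*1) - 205) = sqrt((11 + 1) - 205) = sqrt(12 - 205) = sqrt(-193) = I*sqrt(193)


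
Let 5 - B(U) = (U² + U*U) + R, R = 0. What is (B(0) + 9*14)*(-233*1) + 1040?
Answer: -29483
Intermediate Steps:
B(U) = 5 - 2*U² (B(U) = 5 - ((U² + U*U) + 0) = 5 - ((U² + U²) + 0) = 5 - (2*U² + 0) = 5 - 2*U²)
(B(0) + 9*14)*(-233*1) + 1040 = ((5 - 2*0²) + 9*14)*(-233*1) + 1040 = ((5 - 2*0) + 126)*(-233) + 1040 = ((5 + 0) + 126)*(-233) + 1040 = (5 + 126)*(-233) + 1040 = 131*(-233) + 1040 = -30523 + 1040 = -29483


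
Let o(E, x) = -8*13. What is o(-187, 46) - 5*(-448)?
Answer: 2136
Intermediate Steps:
o(E, x) = -104
o(-187, 46) - 5*(-448) = -104 - 5*(-448) = -104 + 2240 = 2136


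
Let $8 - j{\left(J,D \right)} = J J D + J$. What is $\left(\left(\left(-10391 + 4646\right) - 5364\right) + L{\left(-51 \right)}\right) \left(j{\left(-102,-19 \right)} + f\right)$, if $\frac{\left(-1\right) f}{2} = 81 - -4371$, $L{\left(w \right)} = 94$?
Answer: $-2080535230$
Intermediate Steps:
$j{\left(J,D \right)} = 8 - J - D J^{2}$ ($j{\left(J,D \right)} = 8 - \left(J J D + J\right) = 8 - \left(J^{2} D + J\right) = 8 - \left(D J^{2} + J\right) = 8 - \left(J + D J^{2}\right) = 8 - J - D J^{2}$)
$f = -8904$ ($f = - 2 \left(81 - -4371\right) = - 2 \left(81 + 4371\right) = \left(-2\right) 4452 = -8904$)
$\left(\left(\left(-10391 + 4646\right) - 5364\right) + L{\left(-51 \right)}\right) \left(j{\left(-102,-19 \right)} + f\right) = \left(\left(\left(-10391 + 4646\right) - 5364\right) + 94\right) \left(\left(8 - -102 - - 19 \left(-102\right)^{2}\right) - 8904\right) = \left(\left(-5745 - 5364\right) + 94\right) \left(\left(8 + 102 - \left(-19\right) 10404\right) - 8904\right) = \left(-11109 + 94\right) \left(\left(8 + 102 + 197676\right) - 8904\right) = - 11015 \left(197786 - 8904\right) = \left(-11015\right) 188882 = -2080535230$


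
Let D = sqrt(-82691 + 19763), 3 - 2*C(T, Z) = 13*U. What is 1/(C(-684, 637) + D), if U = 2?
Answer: -2/10967 - 48*I*sqrt(437)/252241 ≈ -0.00018237 - 0.003978*I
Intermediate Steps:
C(T, Z) = -23/2 (C(T, Z) = 3/2 - 13*2/2 = 3/2 - 1/2*26 = 3/2 - 13 = -23/2)
D = 12*I*sqrt(437) (D = sqrt(-62928) = 12*I*sqrt(437) ≈ 250.85*I)
1/(C(-684, 637) + D) = 1/(-23/2 + 12*I*sqrt(437))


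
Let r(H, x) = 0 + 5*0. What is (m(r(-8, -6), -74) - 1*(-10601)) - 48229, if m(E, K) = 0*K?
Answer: -37628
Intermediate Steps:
r(H, x) = 0 (r(H, x) = 0 + 0 = 0)
m(E, K) = 0
(m(r(-8, -6), -74) - 1*(-10601)) - 48229 = (0 - 1*(-10601)) - 48229 = (0 + 10601) - 48229 = 10601 - 48229 = -37628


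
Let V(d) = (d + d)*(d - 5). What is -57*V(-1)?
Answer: -684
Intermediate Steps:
V(d) = 2*d*(-5 + d) (V(d) = (2*d)*(-5 + d) = 2*d*(-5 + d))
-57*V(-1) = -114*(-1)*(-5 - 1) = -114*(-1)*(-6) = -57*12 = -684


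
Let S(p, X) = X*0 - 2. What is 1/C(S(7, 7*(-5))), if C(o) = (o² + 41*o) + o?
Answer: -1/80 ≈ -0.012500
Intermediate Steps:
S(p, X) = -2 (S(p, X) = 0 - 2 = -2)
C(o) = o² + 42*o
1/C(S(7, 7*(-5))) = 1/(-2*(42 - 2)) = 1/(-2*40) = 1/(-80) = -1/80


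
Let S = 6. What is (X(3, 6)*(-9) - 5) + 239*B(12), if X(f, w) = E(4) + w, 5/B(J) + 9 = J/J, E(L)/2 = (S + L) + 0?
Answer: -3107/8 ≈ -388.38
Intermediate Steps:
E(L) = 12 + 2*L (E(L) = 2*((6 + L) + 0) = 2*(6 + L) = 12 + 2*L)
B(J) = -5/8 (B(J) = 5/(-9 + J/J) = 5/(-9 + 1) = 5/(-8) = 5*(-1/8) = -5/8)
X(f, w) = 20 + w (X(f, w) = (12 + 2*4) + w = (12 + 8) + w = 20 + w)
(X(3, 6)*(-9) - 5) + 239*B(12) = ((20 + 6)*(-9) - 5) + 239*(-5/8) = (26*(-9) - 5) - 1195/8 = (-234 - 5) - 1195/8 = -239 - 1195/8 = -3107/8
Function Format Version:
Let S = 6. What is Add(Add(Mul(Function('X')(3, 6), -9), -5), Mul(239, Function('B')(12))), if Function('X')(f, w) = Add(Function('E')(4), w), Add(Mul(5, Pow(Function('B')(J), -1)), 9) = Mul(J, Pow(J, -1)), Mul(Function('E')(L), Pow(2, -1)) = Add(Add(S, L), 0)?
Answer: Rational(-3107, 8) ≈ -388.38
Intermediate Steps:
Function('E')(L) = Add(12, Mul(2, L)) (Function('E')(L) = Mul(2, Add(Add(6, L), 0)) = Mul(2, Add(6, L)) = Add(12, Mul(2, L)))
Function('B')(J) = Rational(-5, 8) (Function('B')(J) = Mul(5, Pow(Add(-9, Mul(J, Pow(J, -1))), -1)) = Mul(5, Pow(Add(-9, 1), -1)) = Mul(5, Pow(-8, -1)) = Mul(5, Rational(-1, 8)) = Rational(-5, 8))
Function('X')(f, w) = Add(20, w) (Function('X')(f, w) = Add(Add(12, Mul(2, 4)), w) = Add(Add(12, 8), w) = Add(20, w))
Add(Add(Mul(Function('X')(3, 6), -9), -5), Mul(239, Function('B')(12))) = Add(Add(Mul(Add(20, 6), -9), -5), Mul(239, Rational(-5, 8))) = Add(Add(Mul(26, -9), -5), Rational(-1195, 8)) = Add(Add(-234, -5), Rational(-1195, 8)) = Add(-239, Rational(-1195, 8)) = Rational(-3107, 8)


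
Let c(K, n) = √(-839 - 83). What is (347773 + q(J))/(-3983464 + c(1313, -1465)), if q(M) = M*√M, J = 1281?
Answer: -(347773 + 1281*√1281)/(3983464 - I*√922) ≈ -0.098814 - 7.5322e-7*I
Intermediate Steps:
q(M) = M^(3/2)
c(K, n) = I*√922 (c(K, n) = √(-922) = I*√922)
(347773 + q(J))/(-3983464 + c(1313, -1465)) = (347773 + 1281^(3/2))/(-3983464 + I*√922) = (347773 + 1281*√1281)/(-3983464 + I*√922)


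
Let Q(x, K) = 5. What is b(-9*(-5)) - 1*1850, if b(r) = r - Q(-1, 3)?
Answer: -1810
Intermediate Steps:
b(r) = -5 + r (b(r) = r - 1*5 = r - 5 = -5 + r)
b(-9*(-5)) - 1*1850 = (-5 - 9*(-5)) - 1*1850 = (-5 + 45) - 1850 = 40 - 1850 = -1810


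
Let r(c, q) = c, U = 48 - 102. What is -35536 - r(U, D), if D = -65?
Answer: -35482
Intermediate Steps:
U = -54
-35536 - r(U, D) = -35536 - 1*(-54) = -35536 + 54 = -35482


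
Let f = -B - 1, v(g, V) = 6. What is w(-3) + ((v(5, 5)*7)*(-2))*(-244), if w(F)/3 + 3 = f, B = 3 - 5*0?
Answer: 20475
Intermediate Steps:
B = 3 (B = 3 + 0 = 3)
f = -4 (f = -1*3 - 1 = -3 - 1 = -4)
w(F) = -21 (w(F) = -9 + 3*(-4) = -9 - 12 = -21)
w(-3) + ((v(5, 5)*7)*(-2))*(-244) = -21 + ((6*7)*(-2))*(-244) = -21 + (42*(-2))*(-244) = -21 - 84*(-244) = -21 + 20496 = 20475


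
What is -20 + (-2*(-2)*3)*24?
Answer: 268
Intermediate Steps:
-20 + (-2*(-2)*3)*24 = -20 + (4*3)*24 = -20 + 12*24 = -20 + 288 = 268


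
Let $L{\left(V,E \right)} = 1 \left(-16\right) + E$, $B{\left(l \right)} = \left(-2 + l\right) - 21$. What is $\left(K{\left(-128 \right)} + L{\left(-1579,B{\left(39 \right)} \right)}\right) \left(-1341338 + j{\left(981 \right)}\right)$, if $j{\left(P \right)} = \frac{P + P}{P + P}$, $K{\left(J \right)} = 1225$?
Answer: $-1643137825$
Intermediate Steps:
$B{\left(l \right)} = -23 + l$
$L{\left(V,E \right)} = -16 + E$
$j{\left(P \right)} = 1$ ($j{\left(P \right)} = \frac{2 P}{2 P} = 2 P \frac{1}{2 P} = 1$)
$\left(K{\left(-128 \right)} + L{\left(-1579,B{\left(39 \right)} \right)}\right) \left(-1341338 + j{\left(981 \right)}\right) = \left(1225 + \left(-16 + \left(-23 + 39\right)\right)\right) \left(-1341338 + 1\right) = \left(1225 + \left(-16 + 16\right)\right) \left(-1341337\right) = \left(1225 + 0\right) \left(-1341337\right) = 1225 \left(-1341337\right) = -1643137825$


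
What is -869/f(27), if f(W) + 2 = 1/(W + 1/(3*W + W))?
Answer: 2534873/5726 ≈ 442.70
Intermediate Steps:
f(W) = -2 + 1/(W + 1/(4*W)) (f(W) = -2 + 1/(W + 1/(3*W + W)) = -2 + 1/(W + 1/(4*W)))
-869/f(27) = -869*(1 + 4*27²)/(2*(-1 - 4*27² + 2*27)) = -869*(1 + 4*729)/(2*(-1 - 4*729 + 54)) = -869*(1 + 2916)/(2*(-1 - 2916 + 54)) = -869/(2*(-2863)/2917) = -869/(2*(1/2917)*(-2863)) = -869/(-5726/2917) = -869*(-2917/5726) = 2534873/5726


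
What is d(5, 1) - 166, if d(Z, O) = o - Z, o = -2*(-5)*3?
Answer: -141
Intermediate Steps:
o = 30 (o = 10*3 = 30)
d(Z, O) = 30 - Z
d(5, 1) - 166 = (30 - 1*5) - 166 = (30 - 5) - 166 = 25 - 166 = -141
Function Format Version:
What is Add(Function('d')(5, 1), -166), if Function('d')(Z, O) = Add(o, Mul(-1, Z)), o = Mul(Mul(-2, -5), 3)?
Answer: -141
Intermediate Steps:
o = 30 (o = Mul(10, 3) = 30)
Function('d')(Z, O) = Add(30, Mul(-1, Z))
Add(Function('d')(5, 1), -166) = Add(Add(30, Mul(-1, 5)), -166) = Add(Add(30, -5), -166) = Add(25, -166) = -141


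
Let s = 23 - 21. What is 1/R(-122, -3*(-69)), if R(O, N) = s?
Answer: ½ ≈ 0.50000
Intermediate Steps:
s = 2
R(O, N) = 2
1/R(-122, -3*(-69)) = 1/2 = ½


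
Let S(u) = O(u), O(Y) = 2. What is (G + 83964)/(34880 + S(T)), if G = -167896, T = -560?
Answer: -41966/17441 ≈ -2.4062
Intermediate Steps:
S(u) = 2
(G + 83964)/(34880 + S(T)) = (-167896 + 83964)/(34880 + 2) = -83932/34882 = -83932*1/34882 = -41966/17441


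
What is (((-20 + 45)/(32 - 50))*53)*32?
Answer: -21200/9 ≈ -2355.6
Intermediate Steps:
(((-20 + 45)/(32 - 50))*53)*32 = ((25/(-18))*53)*32 = ((25*(-1/18))*53)*32 = -25/18*53*32 = -1325/18*32 = -21200/9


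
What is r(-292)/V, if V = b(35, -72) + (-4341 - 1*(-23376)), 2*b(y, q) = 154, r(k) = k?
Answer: -73/4778 ≈ -0.015278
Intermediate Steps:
b(y, q) = 77 (b(y, q) = (½)*154 = 77)
V = 19112 (V = 77 + (-4341 - 1*(-23376)) = 77 + (-4341 + 23376) = 77 + 19035 = 19112)
r(-292)/V = -292/19112 = -292*1/19112 = -73/4778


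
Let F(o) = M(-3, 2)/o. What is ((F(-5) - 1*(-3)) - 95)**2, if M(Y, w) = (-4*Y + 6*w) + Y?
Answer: 231361/25 ≈ 9254.4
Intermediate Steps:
M(Y, w) = -3*Y + 6*w
F(o) = 21/o (F(o) = (-3*(-3) + 6*2)/o = (9 + 12)/o = 21/o)
((F(-5) - 1*(-3)) - 95)**2 = ((21/(-5) - 1*(-3)) - 95)**2 = ((21*(-1/5) + 3) - 95)**2 = ((-21/5 + 3) - 95)**2 = (-6/5 - 95)**2 = (-481/5)**2 = 231361/25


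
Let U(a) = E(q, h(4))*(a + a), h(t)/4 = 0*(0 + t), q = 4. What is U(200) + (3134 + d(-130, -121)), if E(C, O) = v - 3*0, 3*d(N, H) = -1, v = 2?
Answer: 11801/3 ≈ 3933.7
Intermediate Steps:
d(N, H) = -⅓ (d(N, H) = (⅓)*(-1) = -⅓)
h(t) = 0 (h(t) = 4*(0*(0 + t)) = 4*(0*t) = 4*0 = 0)
E(C, O) = 2 (E(C, O) = 2 - 3*0 = 2 + 0 = 2)
U(a) = 4*a (U(a) = 2*(a + a) = 2*(2*a) = 4*a)
U(200) + (3134 + d(-130, -121)) = 4*200 + (3134 - ⅓) = 800 + 9401/3 = 11801/3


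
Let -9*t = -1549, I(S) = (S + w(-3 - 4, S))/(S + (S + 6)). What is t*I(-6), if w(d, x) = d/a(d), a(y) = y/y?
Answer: 20137/54 ≈ 372.91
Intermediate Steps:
a(y) = 1
w(d, x) = d (w(d, x) = d/1 = d*1 = d)
I(S) = (-7 + S)/(6 + 2*S) (I(S) = (S + (-3 - 4))/(S + (S + 6)) = (S - 7)/(S + (6 + S)) = (-7 + S)/(6 + 2*S))
t = 1549/9 (t = -1/9*(-1549) = 1549/9 ≈ 172.11)
t*I(-6) = 1549*((-7 - 6)/(2*(3 - 6)))/9 = 1549*((1/2)*(-13)/(-3))/9 = 1549*((1/2)*(-1/3)*(-13))/9 = (1549/9)*(13/6) = 20137/54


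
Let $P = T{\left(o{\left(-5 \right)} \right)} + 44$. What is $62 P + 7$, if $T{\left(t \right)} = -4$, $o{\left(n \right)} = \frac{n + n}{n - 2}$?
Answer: $2487$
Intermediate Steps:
$o{\left(n \right)} = \frac{2 n}{-2 + n}$
$P = 40$ ($P = -4 + 44 = 40$)
$62 P + 7 = 62 \cdot 40 + 7 = 2480 + 7 = 2487$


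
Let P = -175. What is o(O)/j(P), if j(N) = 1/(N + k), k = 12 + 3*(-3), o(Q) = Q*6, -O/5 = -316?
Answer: -1630560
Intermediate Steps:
O = 1580 (O = -5*(-316) = 1580)
o(Q) = 6*Q
k = 3 (k = 12 - 9 = 3)
j(N) = 1/(3 + N) (j(N) = 1/(N + 3) = 1/(3 + N))
o(O)/j(P) = (6*1580)/(1/(3 - 175)) = 9480/(1/(-172)) = 9480/(-1/172) = 9480*(-172) = -1630560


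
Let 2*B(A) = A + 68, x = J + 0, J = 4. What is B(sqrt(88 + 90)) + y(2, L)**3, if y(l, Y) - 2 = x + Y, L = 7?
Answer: 2231 + sqrt(178)/2 ≈ 2237.7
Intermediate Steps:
x = 4 (x = 4 + 0 = 4)
B(A) = 34 + A/2 (B(A) = (A + 68)/2 = (68 + A)/2 = 34 + A/2)
y(l, Y) = 6 + Y (y(l, Y) = 2 + (4 + Y) = 6 + Y)
B(sqrt(88 + 90)) + y(2, L)**3 = (34 + sqrt(88 + 90)/2) + (6 + 7)**3 = (34 + sqrt(178)/2) + 13**3 = (34 + sqrt(178)/2) + 2197 = 2231 + sqrt(178)/2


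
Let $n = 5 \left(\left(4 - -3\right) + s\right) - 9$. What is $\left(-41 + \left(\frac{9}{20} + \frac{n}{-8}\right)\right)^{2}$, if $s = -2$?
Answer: $\frac{724201}{400} \approx 1810.5$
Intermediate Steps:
$n = 16$ ($n = 5 \left(\left(4 - -3\right) - 2\right) - 9 = 5 \left(\left(4 + 3\right) - 2\right) - 9 = 5 \left(7 - 2\right) - 9 = 5 \cdot 5 - 9 = 25 - 9 = 16$)
$\left(-41 + \left(\frac{9}{20} + \frac{n}{-8}\right)\right)^{2} = \left(-41 + \left(\frac{9}{20} + \frac{16}{-8}\right)\right)^{2} = \left(-41 + \left(9 \cdot \frac{1}{20} + 16 \left(- \frac{1}{8}\right)\right)\right)^{2} = \left(-41 + \left(\frac{9}{20} - 2\right)\right)^{2} = \left(-41 - \frac{31}{20}\right)^{2} = \left(- \frac{851}{20}\right)^{2} = \frac{724201}{400}$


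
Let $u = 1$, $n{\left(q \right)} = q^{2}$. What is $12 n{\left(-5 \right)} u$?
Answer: $300$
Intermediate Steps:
$12 n{\left(-5 \right)} u = 12 \left(-5\right)^{2} \cdot 1 = 12 \cdot 25 \cdot 1 = 300 \cdot 1 = 300$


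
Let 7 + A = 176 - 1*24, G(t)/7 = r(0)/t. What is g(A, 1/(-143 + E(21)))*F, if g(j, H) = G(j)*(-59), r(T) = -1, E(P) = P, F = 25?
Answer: 2065/29 ≈ 71.207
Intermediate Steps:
G(t) = -7/t (G(t) = 7*(-1/t) = -7/t)
A = 145 (A = -7 + (176 - 1*24) = -7 + (176 - 24) = -7 + 152 = 145)
g(j, H) = 413/j (g(j, H) = -7/j*(-59) = 413/j)
g(A, 1/(-143 + E(21)))*F = (413/145)*25 = 2065/29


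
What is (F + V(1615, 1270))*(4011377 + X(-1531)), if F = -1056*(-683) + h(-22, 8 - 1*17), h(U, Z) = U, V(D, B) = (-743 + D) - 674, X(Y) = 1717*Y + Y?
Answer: 996372393456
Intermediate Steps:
X(Y) = 1718*Y
V(D, B) = -1417 + D
F = 721226 (F = -1056*(-683) - 22 = 721248 - 22 = 721226)
(F + V(1615, 1270))*(4011377 + X(-1531)) = (721226 + (-1417 + 1615))*(4011377 + 1718*(-1531)) = (721226 + 198)*(4011377 - 2630258) = 721424*1381119 = 996372393456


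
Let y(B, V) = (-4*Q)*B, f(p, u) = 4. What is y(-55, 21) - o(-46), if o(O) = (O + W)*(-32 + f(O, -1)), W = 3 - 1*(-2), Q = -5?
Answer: -2248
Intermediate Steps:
y(B, V) = 20*B (y(B, V) = (-4*(-5))*B = 20*B)
W = 5 (W = 3 + 2 = 5)
o(O) = -140 - 28*O (o(O) = (O + 5)*(-32 + 4) = (5 + O)*(-28) = -140 - 28*O)
y(-55, 21) - o(-46) = 20*(-55) - (-140 - 28*(-46)) = -1100 - (-140 + 1288) = -1100 - 1*1148 = -1100 - 1148 = -2248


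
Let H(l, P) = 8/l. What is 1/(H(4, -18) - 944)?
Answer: -1/942 ≈ -0.0010616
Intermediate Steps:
1/(H(4, -18) - 944) = 1/(8/4 - 944) = 1/(8*(¼) - 944) = 1/(2 - 944) = 1/(-942) = -1/942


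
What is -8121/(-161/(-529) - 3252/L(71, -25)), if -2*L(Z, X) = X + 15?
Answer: 933915/74761 ≈ 12.492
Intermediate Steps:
L(Z, X) = -15/2 - X/2 (L(Z, X) = -(X + 15)/2 = -(15 + X)/2 = -15/2 - X/2)
-8121/(-161/(-529) - 3252/L(71, -25)) = -8121/(-161/(-529) - 3252/(-15/2 - ½*(-25))) = -8121/(-161*(-1/529) - 3252/(-15/2 + 25/2)) = -8121/(7/23 - 3252/5) = -8121/(-74761/115) = -8121*(-115/74761) = 933915/74761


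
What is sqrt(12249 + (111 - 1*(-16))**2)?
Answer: sqrt(28378) ≈ 168.46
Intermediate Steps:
sqrt(12249 + (111 - 1*(-16))**2) = sqrt(12249 + (111 + 16)**2) = sqrt(12249 + 127**2) = sqrt(12249 + 16129) = sqrt(28378)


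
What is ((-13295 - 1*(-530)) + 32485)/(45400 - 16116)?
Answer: 4930/7321 ≈ 0.67341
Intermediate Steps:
((-13295 - 1*(-530)) + 32485)/(45400 - 16116) = ((-13295 + 530) + 32485)/29284 = (-12765 + 32485)*(1/29284) = 19720*(1/29284) = 4930/7321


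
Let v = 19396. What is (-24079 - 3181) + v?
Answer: -7864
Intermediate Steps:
(-24079 - 3181) + v = (-24079 - 3181) + 19396 = -27260 + 19396 = -7864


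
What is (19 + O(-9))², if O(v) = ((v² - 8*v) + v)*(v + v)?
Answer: 6620329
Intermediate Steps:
O(v) = 2*v*(v² - 7*v) (O(v) = (v² - 7*v)*(2*v) = 2*v*(v² - 7*v))
(19 + O(-9))² = (19 + 2*(-9)²*(-7 - 9))² = (19 + 2*81*(-16))² = (19 - 2592)² = (-2573)² = 6620329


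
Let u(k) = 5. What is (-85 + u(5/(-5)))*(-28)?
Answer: 2240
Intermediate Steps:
(-85 + u(5/(-5)))*(-28) = (-85 + 5)*(-28) = -80*(-28) = 2240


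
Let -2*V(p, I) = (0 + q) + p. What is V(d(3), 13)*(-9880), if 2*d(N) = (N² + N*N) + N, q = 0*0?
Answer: 51870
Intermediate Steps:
q = 0
d(N) = N² + N/2 (d(N) = ((N² + N*N) + N)/2 = ((N² + N²) + N)/2 = (2*N² + N)/2 = (N + 2*N²)/2 = N² + N/2)
V(p, I) = -p/2 (V(p, I) = -((0 + 0) + p)/2 = -(0 + p)/2 = -p/2)
V(d(3), 13)*(-9880) = -3*(½ + 3)/2*(-9880) = -3*7/(2*2)*(-9880) = -½*21/2*(-9880) = -21/4*(-9880) = 51870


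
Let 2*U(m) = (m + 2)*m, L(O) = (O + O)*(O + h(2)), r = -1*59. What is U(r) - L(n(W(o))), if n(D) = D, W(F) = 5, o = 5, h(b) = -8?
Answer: 3423/2 ≈ 1711.5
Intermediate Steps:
r = -59
L(O) = 2*O*(-8 + O) (L(O) = (O + O)*(O - 8) = (2*O)*(-8 + O) = 2*O*(-8 + O))
U(m) = m*(2 + m)/2 (U(m) = ((m + 2)*m)/2 = ((2 + m)*m)/2 = (m*(2 + m))/2 = m*(2 + m)/2)
U(r) - L(n(W(o))) = (½)*(-59)*(2 - 59) - 2*5*(-8 + 5) = (½)*(-59)*(-57) - 2*5*(-3) = 3363/2 - 1*(-30) = 3363/2 + 30 = 3423/2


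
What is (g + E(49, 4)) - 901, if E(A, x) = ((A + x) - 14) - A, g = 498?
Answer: -413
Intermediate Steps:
E(A, x) = -14 + x (E(A, x) = (-14 + A + x) - A = -14 + x)
(g + E(49, 4)) - 901 = (498 + (-14 + 4)) - 901 = (498 - 10) - 901 = 488 - 901 = -413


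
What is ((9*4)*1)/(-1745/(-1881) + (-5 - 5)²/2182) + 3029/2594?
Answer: 197691409169/5182409930 ≈ 38.147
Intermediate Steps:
((9*4)*1)/(-1745/(-1881) + (-5 - 5)²/2182) + 3029/2594 = (36*1)/(-1745*(-1/1881) + (-10)²*(1/2182)) + 3029*(1/2594) = 36/(1745/1881 + 100*(1/2182)) + 3029/2594 = 36/(1745/1881 + 50/1091) + 3029/2594 = 36/(1997845/2052171) + 3029/2594 = 36*(2052171/1997845) + 3029/2594 = 73878156/1997845 + 3029/2594 = 197691409169/5182409930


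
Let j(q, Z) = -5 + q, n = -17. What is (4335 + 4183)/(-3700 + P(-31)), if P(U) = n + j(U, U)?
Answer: -8518/3753 ≈ -2.2696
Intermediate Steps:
P(U) = -22 + U (P(U) = -17 + (-5 + U) = -22 + U)
(4335 + 4183)/(-3700 + P(-31)) = (4335 + 4183)/(-3700 + (-22 - 31)) = 8518/(-3700 - 53) = 8518/(-3753) = 8518*(-1/3753) = -8518/3753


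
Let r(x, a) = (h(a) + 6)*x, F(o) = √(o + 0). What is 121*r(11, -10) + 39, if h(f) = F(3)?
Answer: 8025 + 1331*√3 ≈ 10330.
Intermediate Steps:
F(o) = √o
h(f) = √3
r(x, a) = x*(6 + √3) (r(x, a) = (√3 + 6)*x = (6 + √3)*x = x*(6 + √3))
121*r(11, -10) + 39 = 121*(11*(6 + √3)) + 39 = 121*(66 + 11*√3) + 39 = (7986 + 1331*√3) + 39 = 8025 + 1331*√3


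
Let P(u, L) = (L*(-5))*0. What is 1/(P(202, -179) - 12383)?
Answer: -1/12383 ≈ -8.0756e-5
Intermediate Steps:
P(u, L) = 0 (P(u, L) = -5*L*0 = 0)
1/(P(202, -179) - 12383) = 1/(0 - 12383) = 1/(-12383) = -1/12383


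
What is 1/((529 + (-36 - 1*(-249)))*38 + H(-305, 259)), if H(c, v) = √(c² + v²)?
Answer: 14098/397427155 - 17*√554/794854310 ≈ 3.4970e-5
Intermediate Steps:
1/((529 + (-36 - 1*(-249)))*38 + H(-305, 259)) = 1/((529 + (-36 - 1*(-249)))*38 + √((-305)² + 259²)) = 1/((529 + (-36 + 249))*38 + √(93025 + 67081)) = 1/((529 + 213)*38 + √160106) = 1/(742*38 + 17*√554) = 1/(28196 + 17*√554)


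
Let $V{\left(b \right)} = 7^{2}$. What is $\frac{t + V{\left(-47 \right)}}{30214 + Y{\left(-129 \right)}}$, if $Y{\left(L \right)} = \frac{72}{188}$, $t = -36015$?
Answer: $- \frac{120743}{101434} \approx -1.1904$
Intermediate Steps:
$V{\left(b \right)} = 49$
$Y{\left(L \right)} = \frac{18}{47}$ ($Y{\left(L \right)} = 72 \cdot \frac{1}{188} = \frac{18}{47}$)
$\frac{t + V{\left(-47 \right)}}{30214 + Y{\left(-129 \right)}} = \frac{-36015 + 49}{30214 + \frac{18}{47}} = - \frac{35966}{\frac{1420076}{47}} = \left(-35966\right) \frac{47}{1420076} = - \frac{120743}{101434}$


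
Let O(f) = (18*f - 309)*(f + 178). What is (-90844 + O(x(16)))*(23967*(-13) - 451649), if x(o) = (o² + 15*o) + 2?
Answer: -4396098353920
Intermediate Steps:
x(o) = 2 + o² + 15*o
O(f) = (-309 + 18*f)*(178 + f)
(-90844 + O(x(16)))*(23967*(-13) - 451649) = (-90844 + (-55002 + 18*(2 + 16² + 15*16)² + 2895*(2 + 16² + 15*16)))*(23967*(-13) - 451649) = (-90844 + (-55002 + 18*(2 + 256 + 240)² + 2895*(2 + 256 + 240)))*(-311571 - 451649) = (-90844 + (-55002 + 18*498² + 2895*498))*(-763220) = (-90844 + (-55002 + 18*248004 + 1441710))*(-763220) = (-90844 + (-55002 + 4464072 + 1441710))*(-763220) = (-90844 + 5850780)*(-763220) = 5759936*(-763220) = -4396098353920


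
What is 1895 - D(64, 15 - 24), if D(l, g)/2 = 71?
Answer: 1753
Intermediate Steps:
D(l, g) = 142 (D(l, g) = 2*71 = 142)
1895 - D(64, 15 - 24) = 1895 - 1*142 = 1895 - 142 = 1753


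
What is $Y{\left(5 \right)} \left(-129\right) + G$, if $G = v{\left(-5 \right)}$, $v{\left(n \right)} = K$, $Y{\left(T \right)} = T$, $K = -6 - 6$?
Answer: $-657$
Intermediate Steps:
$K = -12$ ($K = -6 - 6 = -12$)
$v{\left(n \right)} = -12$
$G = -12$
$Y{\left(5 \right)} \left(-129\right) + G = 5 \left(-129\right) - 12 = -645 - 12 = -657$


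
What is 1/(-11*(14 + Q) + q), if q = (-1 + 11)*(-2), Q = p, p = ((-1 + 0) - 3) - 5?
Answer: -1/75 ≈ -0.013333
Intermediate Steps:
p = -9 (p = (-1 - 3) - 5 = -4 - 5 = -9)
Q = -9
q = -20 (q = 10*(-2) = -20)
1/(-11*(14 + Q) + q) = 1/(-11*(14 - 9) - 20) = 1/(-11*5 - 20) = 1/(-55 - 20) = 1/(-75) = -1/75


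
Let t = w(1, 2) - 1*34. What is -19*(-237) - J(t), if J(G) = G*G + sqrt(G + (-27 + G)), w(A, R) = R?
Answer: 3479 - I*sqrt(91) ≈ 3479.0 - 9.5394*I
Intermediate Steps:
t = -32 (t = 2 - 1*34 = 2 - 34 = -32)
J(G) = G**2 + sqrt(-27 + 2*G)
-19*(-237) - J(t) = -19*(-237) - ((-32)**2 + sqrt(-27 + 2*(-32))) = 4503 - (1024 + sqrt(-27 - 64)) = 4503 - (1024 + sqrt(-91)) = 4503 - (1024 + I*sqrt(91)) = 4503 + (-1024 - I*sqrt(91)) = 3479 - I*sqrt(91)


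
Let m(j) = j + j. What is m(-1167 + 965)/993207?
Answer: -404/993207 ≈ -0.00040676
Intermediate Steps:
m(j) = 2*j
m(-1167 + 965)/993207 = (2*(-1167 + 965))/993207 = (2*(-202))*(1/993207) = -404*1/993207 = -404/993207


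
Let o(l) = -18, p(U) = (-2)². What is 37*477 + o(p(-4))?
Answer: 17631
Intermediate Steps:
p(U) = 4
37*477 + o(p(-4)) = 37*477 - 18 = 17649 - 18 = 17631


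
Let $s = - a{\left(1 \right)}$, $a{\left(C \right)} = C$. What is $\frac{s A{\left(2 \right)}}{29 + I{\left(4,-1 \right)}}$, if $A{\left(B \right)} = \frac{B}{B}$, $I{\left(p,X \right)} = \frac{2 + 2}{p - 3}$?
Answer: $- \frac{1}{33} \approx -0.030303$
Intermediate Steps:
$I{\left(p,X \right)} = \frac{4}{-3 + p}$
$A{\left(B \right)} = 1$
$s = -1$ ($s = \left(-1\right) 1 = -1$)
$\frac{s A{\left(2 \right)}}{29 + I{\left(4,-1 \right)}} = \frac{\left(-1\right) 1}{29 + \frac{4}{-3 + 4}} = - \frac{1}{29 + \frac{4}{1}} = - \frac{1}{29 + 4 \cdot 1} = - \frac{1}{29 + 4} = - \frac{1}{33}$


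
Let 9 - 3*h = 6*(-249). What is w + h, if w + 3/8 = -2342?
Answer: -14731/8 ≈ -1841.4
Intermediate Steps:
w = -18739/8 (w = -3/8 - 2342 = -18739/8 ≈ -2342.4)
h = 501 (h = 3 - 2*(-249) = 3 - ⅓*(-1494) = 3 + 498 = 501)
w + h = -18739/8 + 501 = -14731/8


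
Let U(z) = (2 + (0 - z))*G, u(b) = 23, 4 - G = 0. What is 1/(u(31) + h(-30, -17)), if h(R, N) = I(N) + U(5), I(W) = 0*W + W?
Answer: -⅙ ≈ -0.16667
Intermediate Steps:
G = 4 (G = 4 - 1*0 = 4 + 0 = 4)
I(W) = W (I(W) = 0 + W = W)
U(z) = 8 - 4*z (U(z) = (2 + (0 - z))*4 = (2 - z)*4 = 8 - 4*z)
h(R, N) = -12 + N (h(R, N) = N + (8 - 4*5) = N + (8 - 20) = N - 12 = -12 + N)
1/(u(31) + h(-30, -17)) = 1/(23 + (-12 - 17)) = 1/(23 - 29) = 1/(-6) = -⅙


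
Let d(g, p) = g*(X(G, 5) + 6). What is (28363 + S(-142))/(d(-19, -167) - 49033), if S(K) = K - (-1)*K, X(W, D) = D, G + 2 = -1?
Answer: -28079/49242 ≈ -0.57022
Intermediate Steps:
G = -3 (G = -2 - 1 = -3)
S(K) = 2*K (S(K) = K + K = 2*K)
d(g, p) = 11*g (d(g, p) = g*(5 + 6) = g*11 = 11*g)
(28363 + S(-142))/(d(-19, -167) - 49033) = (28363 + 2*(-142))/(11*(-19) - 49033) = (28363 - 284)/(-209 - 49033) = 28079/(-49242) = 28079*(-1/49242) = -28079/49242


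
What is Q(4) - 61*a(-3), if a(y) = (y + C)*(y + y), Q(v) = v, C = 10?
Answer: 2566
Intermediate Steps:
a(y) = 2*y*(10 + y) (a(y) = (y + 10)*(y + y) = (10 + y)*(2*y) = 2*y*(10 + y))
Q(4) - 61*a(-3) = 4 - 122*(-3)*(10 - 3) = 4 - 122*(-3)*7 = 4 - 61*(-42) = 4 + 2562 = 2566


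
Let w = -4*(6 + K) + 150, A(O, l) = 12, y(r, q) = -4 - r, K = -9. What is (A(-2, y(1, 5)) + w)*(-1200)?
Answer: -208800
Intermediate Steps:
w = 162 (w = -4*(6 - 9) + 150 = -4*(-3) + 150 = 12 + 150 = 162)
(A(-2, y(1, 5)) + w)*(-1200) = (12 + 162)*(-1200) = 174*(-1200) = -208800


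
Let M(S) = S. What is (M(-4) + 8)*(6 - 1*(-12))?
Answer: 72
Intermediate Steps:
(M(-4) + 8)*(6 - 1*(-12)) = (-4 + 8)*(6 - 1*(-12)) = 4*(6 + 12) = 4*18 = 72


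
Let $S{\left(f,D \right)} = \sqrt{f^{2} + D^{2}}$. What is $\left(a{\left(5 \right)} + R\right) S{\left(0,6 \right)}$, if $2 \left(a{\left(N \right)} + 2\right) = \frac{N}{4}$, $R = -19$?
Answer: $- \frac{489}{4} \approx -122.25$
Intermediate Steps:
$a{\left(N \right)} = -2 + \frac{N}{8}$ ($a{\left(N \right)} = -2 + \frac{N \frac{1}{4}}{2} = -2 + \frac{\frac{1}{4} N}{2} = -2 + \frac{N}{8}$)
$S{\left(f,D \right)} = \sqrt{D^{2} + f^{2}}$
$\left(a{\left(5 \right)} + R\right) S{\left(0,6 \right)} = \left(\left(-2 + \frac{1}{8} \cdot 5\right) - 19\right) \sqrt{6^{2} + 0^{2}} = \left(\left(-2 + \frac{5}{8}\right) - 19\right) \sqrt{36 + 0} = \left(- \frac{11}{8} - 19\right) \sqrt{36} = \left(- \frac{163}{8}\right) 6 = - \frac{489}{4}$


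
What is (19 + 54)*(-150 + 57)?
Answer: -6789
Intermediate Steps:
(19 + 54)*(-150 + 57) = 73*(-93) = -6789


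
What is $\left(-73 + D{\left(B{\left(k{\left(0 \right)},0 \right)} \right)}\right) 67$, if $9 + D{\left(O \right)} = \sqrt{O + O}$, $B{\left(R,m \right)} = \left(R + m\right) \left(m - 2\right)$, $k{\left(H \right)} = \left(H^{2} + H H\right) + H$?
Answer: $-5494$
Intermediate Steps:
$k{\left(H \right)} = H + 2 H^{2}$ ($k{\left(H \right)} = \left(H^{2} + H^{2}\right) + H = 2 H^{2} + H = H + 2 H^{2}$)
$B{\left(R,m \right)} = \left(-2 + m\right) \left(R + m\right)$ ($B{\left(R,m \right)} = \left(R + m\right) \left(-2 + m\right) = \left(-2 + m\right) \left(R + m\right)$)
$D{\left(O \right)} = -9 + \sqrt{2} \sqrt{O}$ ($D{\left(O \right)} = -9 + \sqrt{O + O} = -9 + \sqrt{2 O} = -9 + \sqrt{2} \sqrt{O}$)
$\left(-73 + D{\left(B{\left(k{\left(0 \right)},0 \right)} \right)}\right) 67 = \left(-73 - \left(9 - \sqrt{2} \sqrt{0^{2} - 2 \cdot 0 \left(1 + 2 \cdot 0\right) - 0 + 0 \left(1 + 2 \cdot 0\right) 0}\right)\right) 67 = \left(-73 - \left(9 - \sqrt{2} \sqrt{0 - 2 \cdot 0 \left(1 + 0\right) + 0 + 0 \left(1 + 0\right) 0}\right)\right) 67 = \left(-73 - \left(9 - \sqrt{2} \sqrt{0 - 2 \cdot 0 \cdot 1 + 0 + 0 \cdot 1 \cdot 0}\right)\right) 67 = \left(-73 - \left(9 - \sqrt{2} \sqrt{0 - 0 + 0 + 0 \cdot 0}\right)\right) 67 = \left(-73 - \left(9 - \sqrt{2} \sqrt{0 + 0 + 0 + 0}\right)\right) 67 = \left(-73 - \left(9 - \sqrt{2} \sqrt{0}\right)\right) 67 = \left(-73 - \left(9 - \sqrt{2} \cdot 0\right)\right) 67 = \left(-73 + \left(-9 + 0\right)\right) 67 = \left(-73 - 9\right) 67 = \left(-82\right) 67 = -5494$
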